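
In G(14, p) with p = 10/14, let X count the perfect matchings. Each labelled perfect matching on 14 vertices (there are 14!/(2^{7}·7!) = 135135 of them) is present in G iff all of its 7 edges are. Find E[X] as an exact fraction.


K_14 has 14!/(2^{7}·7!) = 135135 labelled perfect matchings.
For each such perfect matching H, let X_H = 1 if all 7 edges of H are present in G. Then P[X_H = 1] = p^{7} = (5/7)^{7} = 78125/823543.
By linearity of expectation: E[X] = Σ_H E[X_H] = 135135 · p^{7} = 135135 · 78125/823543 = 1508203125/117649.
Numerically: E[X] ≈ 1.28e+04.

E[X] = 135135 · (5/7)^{7} = 1508203125/117649 ≈ 1.28e+04.


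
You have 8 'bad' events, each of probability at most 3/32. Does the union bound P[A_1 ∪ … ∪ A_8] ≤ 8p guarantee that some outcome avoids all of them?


Union bound: P[∪_{i=1}^{8} A_i] ≤ Σ_i P[A_i] ≤ 8·p = 8·(3/32) = 3/4.
Numerically: 3/4 ≈ 0.75000.
Is 3/4 < 1? YES.
Since P[∪ A_i] ≤ 3/4 < 1, the complement has P[∩ A_i^c] ≥ 1 − 3/4 = 1/4 > 0, so some outcome avoids every A_i.

8·p = 3/4 ≈ 0.75000; existence CERTIFIED by the union bound.


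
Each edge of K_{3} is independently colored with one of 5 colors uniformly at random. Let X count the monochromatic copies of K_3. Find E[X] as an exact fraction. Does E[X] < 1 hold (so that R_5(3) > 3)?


E[X] = C(3, 3) · 5^{1 − 3} = 1 · 5^{−2} = 1/25.
As a reduced fraction: E[X] = 1/25 ≈ 0.040000.
Is E[X] < 1? YES.
Since E[X] < 1, there exists a 5-coloring of K_{3} with no monochromatic K_3; hence R_5(3) > 3.

E[X] = 1/25 ≈ 0.040000; E[X] < 1, so R_5(3) > 3.


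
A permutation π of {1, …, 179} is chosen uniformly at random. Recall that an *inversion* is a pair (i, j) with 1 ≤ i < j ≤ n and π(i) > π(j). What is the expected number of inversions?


Write X = Σ X_I over the C(179, 2) = 15931 pairs i < j, with X_I the indicator of one inversion.
There are 15931 indicators.
For each fixed pair i < j, the values π(i) and π(j) are two distinct elements of {1, …, 179} in uniformly random order; by symmetry P[π(i) > π(j)] = 1/2.
By linearity: E[X] = 15931 · (1/2) = C(179, 2) · (1/2) = 15931/2 = 15931/2 ≈ 7965.50000.

E[X] = 15931/2 = 7965.50000.


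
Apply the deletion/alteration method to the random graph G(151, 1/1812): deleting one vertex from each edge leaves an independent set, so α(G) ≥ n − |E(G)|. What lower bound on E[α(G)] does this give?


E[|E(G)|] = C(151, 2)·p = 11325 · (1/1812) = 25/4.
E[α(G)] ≥ n − E[|E(G)|] = 151 − 25/4 = 579/4.
Numerically: ≈ 144.7500.
(This is only a lower bound; the true E[α(G)] may be larger.)

E[α(G)] ≥ 579/4 ≈ 144.7500.


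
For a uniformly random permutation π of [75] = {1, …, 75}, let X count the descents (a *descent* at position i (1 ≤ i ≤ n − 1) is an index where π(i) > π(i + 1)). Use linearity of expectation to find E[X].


Write X = Σ X_I over i = 1, …, 74, with X_I the indicator of one descent.
There are 74 indicators.
For each fixed i, the pair (π(i), π(i+1)) is a uniformly random ordered pair of distinct values from {1, …, 75}; by symmetry P[π(i) > π(i+1)] = 1/2.
By linearity: E[X] = 74 · (1/2) = (75 − 1) · (1/2) = 37 ≈ 37.000000.

E[X] = 37 = 37.000000.


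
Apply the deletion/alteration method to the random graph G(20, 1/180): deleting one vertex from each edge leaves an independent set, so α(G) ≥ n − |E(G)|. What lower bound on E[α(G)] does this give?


E[|E(G)|] = C(20, 2)·p = 190 · (1/180) = 19/18.
E[α(G)] ≥ n − E[|E(G)|] = 20 − 19/18 = 341/18.
Numerically: ≈ 18.944444.
(This is only a lower bound; the true E[α(G)] may be larger.)

E[α(G)] ≥ 341/18 ≈ 18.944444.


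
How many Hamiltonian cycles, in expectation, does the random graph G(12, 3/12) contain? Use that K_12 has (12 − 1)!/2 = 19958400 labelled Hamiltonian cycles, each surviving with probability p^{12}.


K_12 has (12 − 1)!/2 = 19958400 labelled Hamiltonian cycles.
For each such Hamiltonian cycle H, let X_H = 1 if all 12 edges of H are present in G. Then P[X_H = 1] = p^{12} = (1/4)^{12} = 1/16777216.
By linearity: E[X] = Σ_H E[X_H] = 19958400 · p^{12} = 19958400 · 1/16777216 = 155925/131072.
Numerically: E[X] ≈ 1.18961.

E[X] = 19958400 · (1/4)^{12} = 155925/131072 ≈ 1.18961.


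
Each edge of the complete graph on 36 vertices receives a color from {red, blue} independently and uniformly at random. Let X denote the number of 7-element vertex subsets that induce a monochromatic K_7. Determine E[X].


Let X = Σ_S X_S over the C(36, 7) = 8347680 subsets S of size 7, where X_S = 1 if the K_7 on S is monochromatic.
For a fixed S, the K_7 on S has C(7, 2) = 21 edges. P[all 21 edges red] = (1/2)^21, and likewise for blue, so P[monochromatic] = 2·(1/2)^21 = 2^{1 − 21} = 1/1048576.
By linearity: E[X] = C(36, 7) · 2^{1 − 21} = 8347680 · 1/1048576 = 260865/32768.
Numerically: E[X] ≈ 7.960968.

E[X] = C(36,7)·2^(1−C(7,2)) = 260865/32768 ≈ 7.960968.


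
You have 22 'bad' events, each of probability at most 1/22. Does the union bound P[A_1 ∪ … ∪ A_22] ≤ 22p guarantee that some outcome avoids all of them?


Union bound: P[∪_{i=1}^{22} A_i] ≤ Σ_i P[A_i] ≤ 22·p = 22·(1/22) = 1.
Numerically: 1 ≈ 1.000.
Is 1 < 1? NO.
Since the bound 1 is ≥ 1, the union bound is uninformative here; it does NOT by itself certify existence.

22·p = 1 ≈ 1.000; existence NOT certified by the union bound.


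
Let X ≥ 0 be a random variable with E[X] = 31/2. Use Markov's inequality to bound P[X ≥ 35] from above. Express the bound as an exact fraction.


μ = E[X] = 31/2, a = 35.
Markov: P[X ≥ 35] ≤ μ/a = (31/2)/35 = 31/70.
Numerically: ≈ 0.4429.
(Since a = 35 > μ = 15.5000, the bound 31/70 is < 1 and informative.)

P[X ≥ 35] ≤ 31/70 ≈ 0.4429.


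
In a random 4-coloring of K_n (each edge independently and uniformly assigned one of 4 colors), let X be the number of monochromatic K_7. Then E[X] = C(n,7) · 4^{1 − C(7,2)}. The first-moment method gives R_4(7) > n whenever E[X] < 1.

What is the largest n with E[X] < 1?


We need C(n, 7) · 4^{1 − 21} < 1, i.e. C(n, 7) < 4^{21 − 1} = 1099511627776.
Check values of n near the boundary:
  n = 176: C(176, 7) = 919790691600; 919790691600 < 1099511627776? YES
  n = 177: C(177, 7) = 957664425960; 957664425960 < 1099511627776? YES
  n = 178: C(178, 7) = 996867063280; 996867063280 < 1099511627776? YES
  n = 179: C(179, 7) = 1037437234460; 1037437234460 < 1099511627776? YES
  n = 180: C(180, 7) = 1079414463600; 1079414463600 < 1099511627776? YES
  n = 181: C(181, 7) = 1122839183400; 1122839183400 < 1099511627776? NO
  n = 182: C(182, 7) = 1167752750736; 1167752750736 < 1099511627776? NO
  n = 183: C(183, 7) = 1214197462413; 1214197462413 < 1099511627776? NO
The largest n with C(n, 7) < 1099511627776 is n = 180 (where E[X] = 67463403975/68719476736 ≈ 0.982). Hence R_4(7) > 180, i.e. R_4(7) ≥ 181.

Largest n = 180; hence R_4(7) > 180.


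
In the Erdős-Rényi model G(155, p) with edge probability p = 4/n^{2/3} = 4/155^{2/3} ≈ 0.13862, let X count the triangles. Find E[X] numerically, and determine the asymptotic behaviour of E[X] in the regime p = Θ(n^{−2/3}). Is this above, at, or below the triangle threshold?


Number of potential triangles: C(155, 3) = 608685.
Each occurs with probability p³ ≈ (0.13862)³ ≈ 2.6638918e-03.
By linearity: E[X] = C(155, 3)·p³ ≈ 608685 · 2.6638918e-03 ≈ 1621.47097.
Since α = 2/3 < 1, p = c/n^{2/3} ≫ 1/n is above the triangle threshold p ~ 1/n. Asymptotically E[X] ~ (c³/6)·n^{3(1−α)} = (4³/6)·n^{1} → ∞; triangles are abundant w.h.p.

E[X] ≈ 1621.47097; in regime p = Θ(1/n^{2/3}) E[X] diverges (above the triangle threshold p ~ 1/n).


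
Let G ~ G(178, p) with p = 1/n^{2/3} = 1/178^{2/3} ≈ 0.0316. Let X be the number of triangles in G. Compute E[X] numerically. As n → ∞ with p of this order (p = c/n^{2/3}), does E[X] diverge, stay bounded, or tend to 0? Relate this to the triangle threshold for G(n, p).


Number of potential triangles: C(178, 3) = 924176.
Each occurs with probability p³ ≈ (0.0316)³ ≈ 3.156167e-05.
By linearity: E[X] = C(178, 3)·p³ ≈ 924176 · 3.156167e-05 ≈ 29.1685.
Since α = 2/3 < 1, p = c/n^{2/3} ≫ 1/n is above the triangle threshold p ~ 1/n. Asymptotically E[X] ~ (c³/6)·n^{3(1−α)} = (1³/6)·n^{1} → ∞; triangles are abundant w.h.p.

E[X] ≈ 29.1685; in regime p = Θ(1/n^{2/3}) E[X] diverges (above the triangle threshold p ~ 1/n).


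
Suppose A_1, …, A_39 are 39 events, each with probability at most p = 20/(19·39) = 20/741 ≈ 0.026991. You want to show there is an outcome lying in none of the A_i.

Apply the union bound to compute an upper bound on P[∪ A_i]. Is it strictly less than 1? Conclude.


Union bound: P[∪_{i=1}^{39} A_i] ≤ Σ_i P[A_i] ≤ 39·p = 39·(20/741) = 20/19.
Numerically: 20/19 ≈ 1.052632.
Is 20/19 < 1? NO.
Since the bound 20/19 is ≥ 1, the union bound is uninformative here; it does NOT by itself certify existence.

39·p = 20/19 ≈ 1.052632; existence NOT certified by the union bound.


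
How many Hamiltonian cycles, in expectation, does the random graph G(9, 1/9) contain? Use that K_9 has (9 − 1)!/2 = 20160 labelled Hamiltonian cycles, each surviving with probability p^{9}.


K_9 has (9 − 1)!/2 = 20160 labelled Hamiltonian cycles.
For each such Hamiltonian cycle H, let X_H = 1 if all 9 edges of H are present in G. Then P[X_H = 1] = p^{9} = (1/9)^{9} = 1/387420489.
By linearity: E[X] = Σ_H E[X_H] = 20160 · p^{9} = 20160 · 1/387420489 = 2240/43046721.
Numerically: E[X] ≈ 5.2e-05.

E[X] = 20160 · (1/9)^{9} = 2240/43046721 ≈ 5.2e-05.


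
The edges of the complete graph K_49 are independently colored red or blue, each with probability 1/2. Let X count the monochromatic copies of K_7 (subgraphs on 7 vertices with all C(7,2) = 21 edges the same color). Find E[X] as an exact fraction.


Let X = Σ_S X_S over the C(49, 7) = 85900584 subsets S of size 7, where X_S = 1 if the K_7 on S is monochromatic.
For a fixed S, the K_7 on S has C(7, 2) = 21 edges. P[all 21 edges red] = (1/2)^21, and likewise for blue, so P[monochromatic] = 2·(1/2)^21 = 2^{1 − 21} = 1/1048576.
By linearity of expectation: E[X] = C(49, 7) · 2^{1 − 21} = 85900584 · 1/1048576 = 10737573/131072.
Numerically: E[X] ≈ 81.921181.

E[X] = C(49,7)·2^(1−C(7,2)) = 10737573/131072 ≈ 81.921181.


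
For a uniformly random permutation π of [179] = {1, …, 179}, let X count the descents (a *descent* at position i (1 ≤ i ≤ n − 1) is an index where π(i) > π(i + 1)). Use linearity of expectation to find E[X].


Write X = Σ X_I over i = 1, …, 178, with X_I the indicator of one descent.
There are 178 indicators.
For each fixed i, the pair (π(i), π(i+1)) is a uniformly random ordered pair of distinct values from {1, …, 179}; by symmetry P[π(i) > π(i+1)] = 1/2.
By linearity: E[X] = 178 · (1/2) = (179 − 1) · (1/2) = 89 ≈ 89.0000.

E[X] = 89 = 89.0000.


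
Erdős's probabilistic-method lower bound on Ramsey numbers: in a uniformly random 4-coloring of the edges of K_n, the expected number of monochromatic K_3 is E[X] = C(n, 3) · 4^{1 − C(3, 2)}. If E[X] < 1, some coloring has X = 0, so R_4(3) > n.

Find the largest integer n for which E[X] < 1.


We need C(n, 3) · 4^{1 − 3} < 1, i.e. C(n, 3) < 4^{3 − 1} = 16.
Check values of n near the boundary:
  n = 3: C(3, 3) = 1; 1 < 16? YES
  n = 4: C(4, 3) = 4; 4 < 16? YES
  n = 5: C(5, 3) = 10; 10 < 16? YES
  n = 6: C(6, 3) = 20; 20 < 16? NO
  n = 7: C(7, 3) = 35; 35 < 16? NO
  n = 8: C(8, 3) = 56; 56 < 16? NO
The largest n with C(n, 3) < 16 is n = 5 (where E[X] = 5/8 ≈ 0.62500). Hence R_4(3) > 5, i.e. R_4(3) ≥ 6.

Largest n = 5; hence R_4(3) > 5.


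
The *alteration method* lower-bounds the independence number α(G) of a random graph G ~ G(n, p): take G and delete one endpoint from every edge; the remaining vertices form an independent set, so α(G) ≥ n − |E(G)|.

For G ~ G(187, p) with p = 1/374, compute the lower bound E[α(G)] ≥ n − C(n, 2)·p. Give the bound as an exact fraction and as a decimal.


E[|E(G)|] = C(187, 2)·p = 17391 · (1/374) = 93/2.
E[α(G)] ≥ n − E[|E(G)|] = 187 − 93/2 = 281/2.
Numerically: ≈ 140.500000.
(This is only a lower bound; the true E[α(G)] may be larger.)

E[α(G)] ≥ 281/2 ≈ 140.500000.


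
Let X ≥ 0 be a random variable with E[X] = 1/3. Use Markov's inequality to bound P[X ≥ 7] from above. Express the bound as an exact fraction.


μ = E[X] = 1/3, a = 7.
Markov: P[X ≥ 7] ≤ μ/a = (1/3)/7 = 1/21.
Numerically: ≈ 0.048.
(Since a = 7 > μ = 0.333, the bound 1/21 is < 1 and informative.)

P[X ≥ 7] ≤ 1/21 ≈ 0.048.


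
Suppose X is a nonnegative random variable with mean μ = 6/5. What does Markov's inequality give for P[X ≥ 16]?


μ = E[X] = 6/5, a = 16.
Markov: P[X ≥ 16] ≤ μ/a = (6/5)/16 = 3/40.
Numerically: ≈ 0.07500.
(Since a = 16 > μ = 1.20000, the bound 3/40 is < 1 and informative.)

P[X ≥ 16] ≤ 3/40 ≈ 0.07500.


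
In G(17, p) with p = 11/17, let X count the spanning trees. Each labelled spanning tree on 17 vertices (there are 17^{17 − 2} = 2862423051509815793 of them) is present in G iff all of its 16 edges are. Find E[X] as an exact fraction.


K_17 has 17^{17 − 2} = 2862423051509815793 labelled spanning trees.
For each such spanning tree H, let X_H = 1 if all 16 edges of H are present in G. Then P[X_H = 1] = p^{16} = (11/17)^{16} = 45949729863572161/48661191875666868481.
By linearity of expectation: E[X] = Σ_H E[X_H] = 2862423051509815793 · p^{16} = 2862423051509815793 · 45949729863572161/48661191875666868481 = 45949729863572161/17.
Numerically: E[X] ≈ 2.7e+15.

E[X] = 2862423051509815793 · (11/17)^{16} = 45949729863572161/17 ≈ 2.7e+15.


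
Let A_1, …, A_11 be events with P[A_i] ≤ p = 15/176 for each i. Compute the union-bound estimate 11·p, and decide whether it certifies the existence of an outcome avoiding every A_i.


Union bound: P[∪_{i=1}^{11} A_i] ≤ Σ_i P[A_i] ≤ 11·p = 11·(15/176) = 15/16.
Numerically: 15/16 ≈ 0.9375000.
Is 15/16 < 1? YES.
Since P[∪ A_i] ≤ 15/16 < 1, the complement has P[∩ A_i^c] ≥ 1 − 15/16 = 1/16 > 0, so some outcome avoids every A_i.

11·p = 15/16 ≈ 0.9375000; existence CERTIFIED by the union bound.


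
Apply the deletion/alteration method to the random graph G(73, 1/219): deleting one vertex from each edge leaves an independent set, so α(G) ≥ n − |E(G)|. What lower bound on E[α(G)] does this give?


E[|E(G)|] = C(73, 2)·p = 2628 · (1/219) = 12.
E[α(G)] ≥ n − E[|E(G)|] = 73 − 12 = 61.
Numerically: ≈ 61.0000.
(This is only a lower bound; the true E[α(G)] may be larger.)

E[α(G)] ≥ 61 ≈ 61.0000.


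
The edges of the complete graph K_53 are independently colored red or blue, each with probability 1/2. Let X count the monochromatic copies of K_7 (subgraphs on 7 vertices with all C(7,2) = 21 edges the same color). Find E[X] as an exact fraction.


Let X = Σ_S X_S over the C(53, 7) = 154143080 subsets S of size 7, where X_S = 1 if the K_7 on S is monochromatic.
For a fixed S, the K_7 on S has C(7, 2) = 21 edges. P[all 21 edges red] = (1/2)^21, and likewise for blue, so P[monochromatic] = 2·(1/2)^21 = 2^{1 − 21} = 1/1048576.
By linearity: E[X] = C(53, 7) · 2^{1 − 21} = 154143080 · 1/1048576 = 19267885/131072.
Numerically: E[X] ≈ 147.0023.

E[X] = C(53,7)·2^(1−C(7,2)) = 19267885/131072 ≈ 147.0023.


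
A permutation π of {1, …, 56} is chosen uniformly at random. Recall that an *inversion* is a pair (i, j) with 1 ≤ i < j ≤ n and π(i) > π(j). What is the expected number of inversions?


Write X = Σ X_I over the C(56, 2) = 1540 pairs i < j, with X_I the indicator of one inversion.
There are 1540 indicators.
For each fixed pair i < j, the values π(i) and π(j) are two distinct elements of {1, …, 56} in uniformly random order; by symmetry P[π(i) > π(j)] = 1/2.
By linearity: E[X] = 1540 · (1/2) = C(56, 2) · (1/2) = 1540/2 = 770 ≈ 770.00000.

E[X] = 770 = 770.00000.


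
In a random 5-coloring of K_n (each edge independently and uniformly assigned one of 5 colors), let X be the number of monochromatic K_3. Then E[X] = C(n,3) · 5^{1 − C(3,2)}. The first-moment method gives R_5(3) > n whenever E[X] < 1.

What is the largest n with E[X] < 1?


We need C(n, 3) · 5^{1 − 3} < 1, i.e. C(n, 3) < 5^{3 − 1} = 25.
Check values of n near the boundary:
  n = 3: C(3, 3) = 1; 1 < 25? YES
  n = 4: C(4, 3) = 4; 4 < 25? YES
  n = 5: C(5, 3) = 10; 10 < 25? YES
  n = 6: C(6, 3) = 20; 20 < 25? YES
  n = 7: C(7, 3) = 35; 35 < 25? NO
The largest n with C(n, 3) < 25 is n = 6 (where E[X] = 4/5 ≈ 0.800). Hence R_5(3) > 6, i.e. R_5(3) ≥ 7.

Largest n = 6; hence R_5(3) > 6.


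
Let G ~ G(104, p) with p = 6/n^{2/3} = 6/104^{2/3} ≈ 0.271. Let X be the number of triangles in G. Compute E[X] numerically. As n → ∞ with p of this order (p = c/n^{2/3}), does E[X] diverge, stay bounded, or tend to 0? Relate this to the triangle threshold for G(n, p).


Number of potential triangles: C(104, 3) = 182104.
Each occurs with probability p³ ≈ (0.271)³ ≈ 1.99704e-02.
By linearity: E[X] = C(104, 3)·p³ ≈ 182104 · 1.99704e-02 ≈ 3636.692.
Since α = 2/3 < 1, p = c/n^{2/3} ≫ 1/n is above the triangle threshold p ~ 1/n. Asymptotically E[X] ~ (c³/6)·n^{3(1−α)} = (6³/6)·n^{1} → ∞; triangles are abundant w.h.p.

E[X] ≈ 3636.692; in regime p = Θ(1/n^{2/3}) E[X] diverges (above the triangle threshold p ~ 1/n).


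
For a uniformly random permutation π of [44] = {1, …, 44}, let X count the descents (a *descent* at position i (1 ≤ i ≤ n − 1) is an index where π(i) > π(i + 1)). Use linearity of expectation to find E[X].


Write X = Σ X_I over i = 1, …, 43, with X_I the indicator of one descent.
There are 43 indicators.
For each fixed i, the pair (π(i), π(i+1)) is a uniformly random ordered pair of distinct values from {1, …, 44}; by symmetry P[π(i) > π(i+1)] = 1/2.
By linearity: E[X] = 43 · (1/2) = (44 − 1) · (1/2) = 43/2 ≈ 21.500000.

E[X] = 43/2 = 21.500000.


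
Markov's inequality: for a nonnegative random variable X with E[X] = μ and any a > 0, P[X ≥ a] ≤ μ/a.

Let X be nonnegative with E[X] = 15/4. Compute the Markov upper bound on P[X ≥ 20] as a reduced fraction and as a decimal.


μ = E[X] = 15/4, a = 20.
Markov: P[X ≥ 20] ≤ μ/a = (15/4)/20 = 3/16.
Numerically: ≈ 0.188.
(Since a = 20 > μ = 3.750, the bound 3/16 is < 1 and informative.)

P[X ≥ 20] ≤ 3/16 ≈ 0.188.


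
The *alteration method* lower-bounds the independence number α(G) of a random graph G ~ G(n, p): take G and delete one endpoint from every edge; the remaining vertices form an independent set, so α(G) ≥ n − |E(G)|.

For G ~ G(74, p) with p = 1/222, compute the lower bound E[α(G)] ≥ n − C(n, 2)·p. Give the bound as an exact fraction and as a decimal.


E[|E(G)|] = C(74, 2)·p = 2701 · (1/222) = 73/6.
E[α(G)] ≥ n − E[|E(G)|] = 74 − 73/6 = 371/6.
Numerically: ≈ 61.833.
(This is only a lower bound; the true E[α(G)] may be larger.)

E[α(G)] ≥ 371/6 ≈ 61.833.


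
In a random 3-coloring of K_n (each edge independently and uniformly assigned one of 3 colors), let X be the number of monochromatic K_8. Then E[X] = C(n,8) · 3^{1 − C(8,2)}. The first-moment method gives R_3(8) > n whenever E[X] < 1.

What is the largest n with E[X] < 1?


We need C(n, 8) · 3^{1 − 28} < 1, i.e. C(n, 8) < 3^{28 − 1} = 7625597484987.
Check values of n near the boundary:
  n = 152: C(152, 8) = 5859727868575; 5859727868575 < 7625597484987? YES
  n = 153: C(153, 8) = 6183023199255; 6183023199255 < 7625597484987? YES
  n = 154: C(154, 8) = 6521818990995; 6521818990995 < 7625597484987? YES
  n = 155: C(155, 8) = 6876747915675; 6876747915675 < 7625597484987? YES
  n = 156: C(156, 8) = 7248464019225; 7248464019225 < 7625597484987? YES
  n = 157: C(157, 8) = 7637643295425; 7637643295425 < 7625597484987? NO
The largest n with C(n, 8) < 7625597484987 is n = 156 (where E[X] = 805384891025/847288609443 ≈ 0.95054). Hence R_3(8) > 156, i.e. R_3(8) ≥ 157.

Largest n = 156; hence R_3(8) > 156.


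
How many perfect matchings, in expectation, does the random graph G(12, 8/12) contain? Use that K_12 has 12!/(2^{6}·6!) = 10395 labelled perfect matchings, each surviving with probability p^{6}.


K_12 has 12!/(2^{6}·6!) = 10395 labelled perfect matchings.
For each such perfect matching H, let X_H = 1 if all 6 edges of H are present in G. Then P[X_H = 1] = p^{6} = (2/3)^{6} = 64/729.
By linearity of expectation: E[X] = Σ_H E[X_H] = 10395 · p^{6} = 10395 · 64/729 = 24640/27.
Numerically: E[X] ≈ 912.6.

E[X] = 10395 · (2/3)^{6} = 24640/27 ≈ 912.6.


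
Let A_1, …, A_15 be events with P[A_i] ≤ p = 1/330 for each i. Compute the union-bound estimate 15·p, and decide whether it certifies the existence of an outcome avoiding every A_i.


Union bound: P[∪_{i=1}^{15} A_i] ≤ Σ_i P[A_i] ≤ 15·p = 15·(1/330) = 1/22.
Numerically: 1/22 ≈ 0.0455.
Is 1/22 < 1? YES.
Since P[∪ A_i] ≤ 1/22 < 1, the complement has P[∩ A_i^c] ≥ 1 − 1/22 = 21/22 > 0, so some outcome avoids every A_i.

15·p = 1/22 ≈ 0.0455; existence CERTIFIED by the union bound.


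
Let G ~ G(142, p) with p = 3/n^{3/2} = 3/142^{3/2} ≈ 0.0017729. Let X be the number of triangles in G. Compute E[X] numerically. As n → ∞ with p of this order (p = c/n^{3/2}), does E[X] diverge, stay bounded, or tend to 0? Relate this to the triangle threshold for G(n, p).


Number of potential triangles: C(142, 3) = 467180.
Each occurs with probability p³ ≈ (0.0017729)³ ≈ 5.5727071e-09.
By linearity: E[X] = C(142, 3)·p³ ≈ 467180 · 5.5727071e-09 ≈ 0.00260.
Since α = 3/2 > 1, p = c/n^{3/2} = o(1/n) is below the triangle threshold p ~ 1/n. Asymptotically E[X] ~ (c³/6)·n^{3(1−α)} = (3³/6)·n^{-1.5} → 0, so by Markov's inequality G has no triangles w.h.p.

E[X] ≈ 0.00260; in regime p = Θ(1/n^{3/2}) E[X] tends to 0 (below the triangle threshold p ~ 1/n).


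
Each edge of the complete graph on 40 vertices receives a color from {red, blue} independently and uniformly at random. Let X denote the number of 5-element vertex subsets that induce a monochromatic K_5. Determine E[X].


Let X = Σ_S X_S over the C(40, 5) = 658008 subsets S of size 5, where X_S = 1 if the K_5 on S is monochromatic.
For a fixed S, the K_5 on S has C(5, 2) = 10 edges. P[all 10 edges red] = (1/2)^10, and likewise for blue, so P[monochromatic] = 2·(1/2)^10 = 2^{1 − 10} = 1/512.
By linearity: E[X] = C(40, 5) · 2^{1 − 10} = 658008 · 1/512 = 82251/64.
Numerically: E[X] ≈ 1285.172.

E[X] = C(40,5)·2^(1−C(5,2)) = 82251/64 ≈ 1285.172.


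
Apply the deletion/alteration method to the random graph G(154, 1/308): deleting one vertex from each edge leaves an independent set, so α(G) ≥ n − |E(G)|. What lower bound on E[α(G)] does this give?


E[|E(G)|] = C(154, 2)·p = 11781 · (1/308) = 153/4.
E[α(G)] ≥ n − E[|E(G)|] = 154 − 153/4 = 463/4.
Numerically: ≈ 115.75000.
(This is only a lower bound; the true E[α(G)] may be larger.)

E[α(G)] ≥ 463/4 ≈ 115.75000.


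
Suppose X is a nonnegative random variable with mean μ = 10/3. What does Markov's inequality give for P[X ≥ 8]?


μ = E[X] = 10/3, a = 8.
Markov: P[X ≥ 8] ≤ μ/a = (10/3)/8 = 5/12.
Numerically: ≈ 0.417.
(Since a = 8 > μ = 3.333, the bound 5/12 is < 1 and informative.)

P[X ≥ 8] ≤ 5/12 ≈ 0.417.


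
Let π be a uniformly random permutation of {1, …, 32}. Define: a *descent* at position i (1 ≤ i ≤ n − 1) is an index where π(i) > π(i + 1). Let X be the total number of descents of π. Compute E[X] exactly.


Write X = Σ X_I over i = 1, …, 31, with X_I the indicator of one descent.
There are 31 indicators.
For each fixed i, the pair (π(i), π(i+1)) is a uniformly random ordered pair of distinct values from {1, …, 32}; by symmetry P[π(i) > π(i+1)] = 1/2.
By linearity: E[X] = 31 · (1/2) = (32 − 1) · (1/2) = 31/2 ≈ 15.500000.

E[X] = 31/2 = 15.500000.


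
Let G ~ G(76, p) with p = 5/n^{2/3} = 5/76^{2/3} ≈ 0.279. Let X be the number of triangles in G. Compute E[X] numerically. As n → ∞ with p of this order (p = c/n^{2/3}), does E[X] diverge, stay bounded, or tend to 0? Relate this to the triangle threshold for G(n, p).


Number of potential triangles: C(76, 3) = 70300.
Each occurs with probability p³ ≈ (0.279)³ ≈ 2.16413e-02.
By linearity: E[X] = C(76, 3)·p³ ≈ 70300 · 2.16413e-02 ≈ 1521.382.
Since α = 2/3 < 1, p = c/n^{2/3} ≫ 1/n is above the triangle threshold p ~ 1/n. Asymptotically E[X] ~ (c³/6)·n^{3(1−α)} = (5³/6)·n^{1} → ∞; triangles are abundant w.h.p.

E[X] ≈ 1521.382; in regime p = Θ(1/n^{2/3}) E[X] diverges (above the triangle threshold p ~ 1/n).


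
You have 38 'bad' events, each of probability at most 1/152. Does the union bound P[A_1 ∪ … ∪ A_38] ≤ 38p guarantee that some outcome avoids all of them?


Union bound: P[∪_{i=1}^{38} A_i] ≤ Σ_i P[A_i] ≤ 38·p = 38·(1/152) = 1/4.
Numerically: 1/4 ≈ 0.2500000.
Is 1/4 < 1? YES.
Since P[∪ A_i] ≤ 1/4 < 1, the complement has P[∩ A_i^c] ≥ 1 − 1/4 = 3/4 > 0, so some outcome avoids every A_i.

38·p = 1/4 ≈ 0.2500000; existence CERTIFIED by the union bound.


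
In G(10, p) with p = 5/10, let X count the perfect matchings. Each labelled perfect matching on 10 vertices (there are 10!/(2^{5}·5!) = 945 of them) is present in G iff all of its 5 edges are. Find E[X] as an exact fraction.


K_10 has 10!/(2^{5}·5!) = 945 labelled perfect matchings.
For each such perfect matching H, let X_H = 1 if all 5 edges of H are present in G. Then P[X_H = 1] = p^{5} = (1/2)^{5} = 1/32.
By linearity: E[X] = Σ_H E[X_H] = 945 · p^{5} = 945 · 1/32 = 945/32.
Numerically: E[X] ≈ 29.5.

E[X] = 945 · (1/2)^{5} = 945/32 ≈ 29.5.


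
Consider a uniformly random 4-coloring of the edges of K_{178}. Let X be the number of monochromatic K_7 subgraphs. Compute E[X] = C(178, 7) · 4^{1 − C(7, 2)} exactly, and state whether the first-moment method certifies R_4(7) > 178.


E[X] = C(178, 7) · 4^{1 − 21} = 996867063280 · 4^{−20} = 996867063280/1099511627776.
As a reduced fraction: E[X] = 62304191455/68719476736 ≈ 0.9066.
Is E[X] < 1? YES.
Since E[X] < 1, there exists a 4-coloring of K_{178} with no monochromatic K_7; hence R_4(7) > 178.

E[X] = 62304191455/68719476736 ≈ 0.9066; E[X] < 1, so R_4(7) > 178.


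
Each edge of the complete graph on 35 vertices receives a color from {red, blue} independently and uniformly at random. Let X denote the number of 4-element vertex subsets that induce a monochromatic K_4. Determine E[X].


Let X = Σ_S X_S over the C(35, 4) = 52360 subsets S of size 4, where X_S = 1 if the K_4 on S is monochromatic.
For a fixed S, the K_4 on S has C(4, 2) = 6 edges. P[all 6 edges red] = (1/2)^6, and likewise for blue, so P[monochromatic] = 2·(1/2)^6 = 2^{1 − 6} = 1/32.
By linearity of expectation: E[X] = C(35, 4) · 2^{1 − 6} = 52360 · 1/32 = 6545/4.
Numerically: E[X] ≈ 1636.250000.

E[X] = C(35,4)·2^(1−C(4,2)) = 6545/4 ≈ 1636.250000.


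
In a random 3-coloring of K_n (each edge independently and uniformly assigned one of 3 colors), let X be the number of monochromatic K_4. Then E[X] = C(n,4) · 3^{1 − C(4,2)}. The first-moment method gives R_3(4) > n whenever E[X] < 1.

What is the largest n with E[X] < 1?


We need C(n, 4) · 3^{1 − 6} < 1, i.e. C(n, 4) < 3^{6 − 1} = 243.
Check values of n near the boundary:
  n = 7: C(7, 4) = 35; 35 < 243? YES
  n = 8: C(8, 4) = 70; 70 < 243? YES
  n = 9: C(9, 4) = 126; 126 < 243? YES
  n = 10: C(10, 4) = 210; 210 < 243? YES
  n = 11: C(11, 4) = 330; 330 < 243? NO
  n = 12: C(12, 4) = 495; 495 < 243? NO
The largest n with C(n, 4) < 243 is n = 10 (where E[X] = 70/81 ≈ 0.864). Hence R_3(4) > 10, i.e. R_3(4) ≥ 11.

Largest n = 10; hence R_3(4) > 10.


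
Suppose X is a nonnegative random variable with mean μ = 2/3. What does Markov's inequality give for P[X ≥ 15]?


μ = E[X] = 2/3, a = 15.
Markov: P[X ≥ 15] ≤ μ/a = (2/3)/15 = 2/45.
Numerically: ≈ 0.044.
(Since a = 15 > μ = 0.667, the bound 2/45 is < 1 and informative.)

P[X ≥ 15] ≤ 2/45 ≈ 0.044.


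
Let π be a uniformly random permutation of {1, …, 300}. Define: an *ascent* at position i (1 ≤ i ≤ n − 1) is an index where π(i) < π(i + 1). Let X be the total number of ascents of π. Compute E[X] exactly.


Write X = Σ X_I over i = 1, …, 299, with X_I the indicator of one ascent.
There are 299 indicators.
For each fixed i, the pair (π(i), π(i+1)) is a uniformly random ordered pair of distinct values from {1, …, 300}; by symmetry P[π(i) < π(i+1)] = 1/2.
By linearity: E[X] = 299 · (1/2) = (300 − 1) · (1/2) = 299/2 ≈ 149.50000.

E[X] = 299/2 = 149.50000.


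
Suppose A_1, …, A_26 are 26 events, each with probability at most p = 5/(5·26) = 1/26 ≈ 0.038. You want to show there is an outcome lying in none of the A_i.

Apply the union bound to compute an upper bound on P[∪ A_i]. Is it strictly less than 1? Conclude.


Union bound: P[∪_{i=1}^{26} A_i] ≤ Σ_i P[A_i] ≤ 26·p = 26·(1/26) = 1.
Numerically: 1 ≈ 1.000.
Is 1 < 1? NO.
Since the bound 1 is ≥ 1, the union bound is uninformative here; it does NOT by itself certify existence.

26·p = 1 ≈ 1.000; existence NOT certified by the union bound.


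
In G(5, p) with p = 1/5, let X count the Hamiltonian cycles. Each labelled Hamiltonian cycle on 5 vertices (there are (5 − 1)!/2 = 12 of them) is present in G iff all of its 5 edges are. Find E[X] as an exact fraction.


K_5 has (5 − 1)!/2 = 12 labelled Hamiltonian cycles.
For each such Hamiltonian cycle H, let X_H = 1 if all 5 edges of H are present in G. Then P[X_H = 1] = p^{5} = (1/5)^{5} = 1/3125.
Summing the indicators: E[X] = Σ_H E[X_H] = 12 · p^{5} = 12 · 1/3125 = 12/3125.
Numerically: E[X] ≈ 0.00384.

E[X] = 12 · (1/5)^{5} = 12/3125 ≈ 0.00384.


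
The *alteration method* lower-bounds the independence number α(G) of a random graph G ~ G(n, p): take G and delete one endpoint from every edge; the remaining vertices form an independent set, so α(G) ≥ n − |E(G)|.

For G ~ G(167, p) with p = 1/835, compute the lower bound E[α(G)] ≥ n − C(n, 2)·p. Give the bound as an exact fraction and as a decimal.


E[|E(G)|] = C(167, 2)·p = 13861 · (1/835) = 83/5.
E[α(G)] ≥ n − E[|E(G)|] = 167 − 83/5 = 752/5.
Numerically: ≈ 150.400000.
(This is only a lower bound; the true E[α(G)] may be larger.)

E[α(G)] ≥ 752/5 ≈ 150.400000.


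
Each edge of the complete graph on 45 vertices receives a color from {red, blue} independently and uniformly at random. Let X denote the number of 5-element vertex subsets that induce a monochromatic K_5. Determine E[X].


Let X = Σ_S X_S over the C(45, 5) = 1221759 subsets S of size 5, where X_S = 1 if the K_5 on S is monochromatic.
For a fixed S, the K_5 on S has C(5, 2) = 10 edges. P[all 10 edges red] = (1/2)^10, and likewise for blue, so P[monochromatic] = 2·(1/2)^10 = 2^{1 − 10} = 1/512.
Summing: E[X] = C(45, 5) · 2^{1 − 10} = 1221759 · 1/512 = 1221759/512.
Numerically: E[X] ≈ 2386.2480.

E[X] = C(45,5)·2^(1−C(5,2)) = 1221759/512 ≈ 2386.2480.


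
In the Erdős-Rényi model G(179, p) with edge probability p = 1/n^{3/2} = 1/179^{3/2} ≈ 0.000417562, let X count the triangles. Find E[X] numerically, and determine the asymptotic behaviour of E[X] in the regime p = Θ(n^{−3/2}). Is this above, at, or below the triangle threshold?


Number of potential triangles: C(179, 3) = 939929.
Each occurs with probability p³ ≈ (0.000417562)³ ≈ 7.28050259e-11.
By linearity: E[X] = C(179, 3)·p³ ≈ 939929 · 7.28050259e-11 ≈ 0.000068.
Since α = 3/2 > 1, p = c/n^{3/2} = o(1/n) is below the triangle threshold p ~ 1/n. Asymptotically E[X] ~ (c³/6)·n^{3(1−α)} = (1³/6)·n^{-1.5} → 0, so by Markov's inequality G has no triangles w.h.p.

E[X] ≈ 0.000068; in regime p = Θ(1/n^{3/2}) E[X] tends to 0 (below the triangle threshold p ~ 1/n).


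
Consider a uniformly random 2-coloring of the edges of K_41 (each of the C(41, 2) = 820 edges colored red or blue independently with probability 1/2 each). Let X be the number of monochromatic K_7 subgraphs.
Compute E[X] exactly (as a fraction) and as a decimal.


Let X = Σ_S X_S over the C(41, 7) = 22481940 subsets S of size 7, where X_S = 1 if the K_7 on S is monochromatic.
For a fixed S, the K_7 on S has C(7, 2) = 21 edges. P[all 21 edges red] = (1/2)^21, and likewise for blue, so P[monochromatic] = 2·(1/2)^21 = 2^{1 − 21} = 1/1048576.
By linearity: E[X] = C(41, 7) · 2^{1 − 21} = 22481940 · 1/1048576 = 5620485/262144.
Numerically: E[X] ≈ 21.4404.

E[X] = C(41,7)·2^(1−C(7,2)) = 5620485/262144 ≈ 21.4404.


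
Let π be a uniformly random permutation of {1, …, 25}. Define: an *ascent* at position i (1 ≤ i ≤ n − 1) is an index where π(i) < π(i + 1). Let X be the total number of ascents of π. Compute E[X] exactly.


Write X = Σ X_I over i = 1, …, 24, with X_I the indicator of one ascent.
There are 24 indicators.
For each fixed i, the pair (π(i), π(i+1)) is a uniformly random ordered pair of distinct values from {1, …, 25}; by symmetry P[π(i) < π(i+1)] = 1/2.
By linearity: E[X] = 24 · (1/2) = (25 − 1) · (1/2) = 12 ≈ 12.000000.

E[X] = 12 = 12.000000.


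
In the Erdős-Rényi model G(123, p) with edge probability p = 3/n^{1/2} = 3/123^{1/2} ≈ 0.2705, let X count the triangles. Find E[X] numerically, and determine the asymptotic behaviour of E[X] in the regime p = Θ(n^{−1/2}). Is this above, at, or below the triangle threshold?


Number of potential triangles: C(123, 3) = 302621.
Each occurs with probability p³ ≈ (0.2705)³ ≈ 1.9792748e-02.
By linearity: E[X] = C(123, 3)·p³ ≈ 302621 · 1.9792748e-02 ≈ 5989.70122.
Since α = 1/2 < 1, p = c/n^{1/2} ≫ 1/n is above the triangle threshold p ~ 1/n. Asymptotically E[X] ~ (c³/6)·n^{3(1−α)} = (3³/6)·n^{1.5} → ∞; triangles are abundant w.h.p.

E[X] ≈ 5989.70122; in regime p = Θ(1/n^{1/2}) E[X] diverges (above the triangle threshold p ~ 1/n).


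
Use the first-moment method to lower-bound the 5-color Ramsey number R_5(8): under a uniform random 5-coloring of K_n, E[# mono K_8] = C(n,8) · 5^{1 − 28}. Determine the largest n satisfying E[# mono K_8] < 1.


We need C(n, 8) · 5^{1 − 28} < 1, i.e. C(n, 8) < 5^{28 − 1} = 7450580596923828125.
Check values of n near the boundary:
  n = 861: C(861, 8) = 7250034996615275865; 7250034996615275865 < 7450580596923828125? YES
  n = 862: C(862, 8) = 7317951015318931845; 7317951015318931845 < 7450580596923828125? YES
  n = 863: C(863, 8) = 7386423071602617757; 7386423071602617757 < 7450580596923828125? YES
  n = 864: C(864, 8) = 7455455062926006708; 7455455062926006708 < 7450580596923828125? NO
The largest n with C(n, 8) < 7450580596923828125 is n = 863 (where E[X] = 7386423071602617757/7450580596923828125 ≈ 0.9914). Hence R_5(8) > 863, i.e. R_5(8) ≥ 864.

Largest n = 863; hence R_5(8) > 863.


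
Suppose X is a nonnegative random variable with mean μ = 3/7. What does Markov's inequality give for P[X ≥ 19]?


μ = E[X] = 3/7, a = 19.
Markov: P[X ≥ 19] ≤ μ/a = (3/7)/19 = 3/133.
Numerically: ≈ 0.0226.
(Since a = 19 > μ = 0.4286, the bound 3/133 is < 1 and informative.)

P[X ≥ 19] ≤ 3/133 ≈ 0.0226.


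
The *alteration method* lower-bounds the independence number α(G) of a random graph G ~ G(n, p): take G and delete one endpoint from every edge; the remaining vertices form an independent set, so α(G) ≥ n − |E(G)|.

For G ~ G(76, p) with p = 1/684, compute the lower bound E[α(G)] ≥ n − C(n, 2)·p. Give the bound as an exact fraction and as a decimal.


E[|E(G)|] = C(76, 2)·p = 2850 · (1/684) = 25/6.
E[α(G)] ≥ n − E[|E(G)|] = 76 − 25/6 = 431/6.
Numerically: ≈ 71.833333.
(This is only a lower bound; the true E[α(G)] may be larger.)

E[α(G)] ≥ 431/6 ≈ 71.833333.


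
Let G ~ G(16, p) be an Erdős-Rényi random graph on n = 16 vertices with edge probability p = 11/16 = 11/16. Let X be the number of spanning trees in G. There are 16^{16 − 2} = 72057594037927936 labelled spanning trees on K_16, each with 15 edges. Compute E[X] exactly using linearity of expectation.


K_16 has 16^{16 − 2} = 72057594037927936 labelled spanning trees.
For each such spanning tree H, let X_H = 1 if all 15 edges of H are present in G. Then P[X_H = 1] = p^{15} = (11/16)^{15} = 4177248169415651/1152921504606846976.
By linearity: E[X] = Σ_H E[X_H] = 72057594037927936 · p^{15} = 72057594037927936 · 4177248169415651/1152921504606846976 = 4177248169415651/16.
Numerically: E[X] ≈ 2.61078e+14.

E[X] = 72057594037927936 · (11/16)^{15} = 4177248169415651/16 ≈ 2.61078e+14.


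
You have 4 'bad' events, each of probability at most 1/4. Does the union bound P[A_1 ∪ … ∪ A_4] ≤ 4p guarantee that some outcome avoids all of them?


Union bound: P[∪_{i=1}^{4} A_i] ≤ Σ_i P[A_i] ≤ 4·p = 4·(1/4) = 1.
Numerically: 1 ≈ 1.000000.
Is 1 < 1? NO.
Since the bound 1 is ≥ 1, the union bound is uninformative here; it does NOT by itself certify existence.

4·p = 1 ≈ 1.000000; existence NOT certified by the union bound.


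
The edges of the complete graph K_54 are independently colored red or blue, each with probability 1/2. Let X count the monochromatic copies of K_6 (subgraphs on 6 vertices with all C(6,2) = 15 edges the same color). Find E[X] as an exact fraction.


Let X = Σ_S X_S over the C(54, 6) = 25827165 subsets S of size 6, where X_S = 1 if the K_6 on S is monochromatic.
For a fixed S, the K_6 on S has C(6, 2) = 15 edges. P[all 15 edges red] = (1/2)^15, and likewise for blue, so P[monochromatic] = 2·(1/2)^15 = 2^{1 − 15} = 1/16384.
By linearity: E[X] = C(54, 6) · 2^{1 − 15} = 25827165 · 1/16384 = 25827165/16384.
Numerically: E[X] ≈ 1576.36505.

E[X] = C(54,6)·2^(1−C(6,2)) = 25827165/16384 ≈ 1576.36505.


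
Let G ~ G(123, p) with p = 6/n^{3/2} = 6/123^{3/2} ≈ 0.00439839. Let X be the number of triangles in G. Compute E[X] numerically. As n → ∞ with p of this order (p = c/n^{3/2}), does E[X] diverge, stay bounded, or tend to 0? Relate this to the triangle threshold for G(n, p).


Number of potential triangles: C(123, 3) = 302621.
Each occurs with probability p³ ≈ (0.00439839)³ ≈ 8.50904361e-08.
By linearity: E[X] = C(123, 3)·p³ ≈ 302621 · 8.50904361e-08 ≈ 0.025750.
Since α = 3/2 > 1, p = c/n^{3/2} = o(1/n) is below the triangle threshold p ~ 1/n. Asymptotically E[X] ~ (c³/6)·n^{3(1−α)} = (6³/6)·n^{-1.5} → 0, so by Markov's inequality G has no triangles w.h.p.

E[X] ≈ 0.025750; in regime p = Θ(1/n^{3/2}) E[X] tends to 0 (below the triangle threshold p ~ 1/n).


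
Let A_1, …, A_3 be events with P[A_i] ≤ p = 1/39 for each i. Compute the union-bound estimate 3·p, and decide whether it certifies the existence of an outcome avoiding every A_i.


Union bound: P[∪_{i=1}^{3} A_i] ≤ Σ_i P[A_i] ≤ 3·p = 3·(1/39) = 1/13.
Numerically: 1/13 ≈ 0.07692.
Is 1/13 < 1? YES.
Since P[∪ A_i] ≤ 1/13 < 1, the complement has P[∩ A_i^c] ≥ 1 − 1/13 = 12/13 > 0, so some outcome avoids every A_i.

3·p = 1/13 ≈ 0.07692; existence CERTIFIED by the union bound.


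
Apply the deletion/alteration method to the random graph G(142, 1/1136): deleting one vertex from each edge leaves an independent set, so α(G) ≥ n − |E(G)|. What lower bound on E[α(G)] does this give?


E[|E(G)|] = C(142, 2)·p = 10011 · (1/1136) = 141/16.
E[α(G)] ≥ n − E[|E(G)|] = 142 − 141/16 = 2131/16.
Numerically: ≈ 133.18750.
(This is only a lower bound; the true E[α(G)] may be larger.)

E[α(G)] ≥ 2131/16 ≈ 133.18750.


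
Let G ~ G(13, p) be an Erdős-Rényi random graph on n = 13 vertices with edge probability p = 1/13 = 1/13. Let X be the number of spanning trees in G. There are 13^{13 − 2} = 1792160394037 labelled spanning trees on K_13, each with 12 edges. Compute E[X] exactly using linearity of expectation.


K_13 has 13^{13 − 2} = 1792160394037 labelled spanning trees.
For each such spanning tree H, let X_H = 1 if all 12 edges of H are present in G. Then P[X_H = 1] = p^{12} = (1/13)^{12} = 1/23298085122481.
By linearity: E[X] = Σ_H E[X_H] = 1792160394037 · p^{12} = 1792160394037 · 1/23298085122481 = 1/13.
Numerically: E[X] ≈ 0.07692.

E[X] = 1792160394037 · (1/13)^{12} = 1/13 ≈ 0.07692.
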